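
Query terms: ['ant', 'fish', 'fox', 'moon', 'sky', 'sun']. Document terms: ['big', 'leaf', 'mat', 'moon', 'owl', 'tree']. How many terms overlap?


Query terms: ['ant', 'fish', 'fox', 'moon', 'sky', 'sun']
Document terms: ['big', 'leaf', 'mat', 'moon', 'owl', 'tree']
Common terms: ['moon']
Overlap count = 1

1


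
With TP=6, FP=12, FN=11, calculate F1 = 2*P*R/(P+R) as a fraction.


F1 = 2 * P * R / (P + R)
P = TP/(TP+FP) = 6/18 = 1/3
R = TP/(TP+FN) = 6/17 = 6/17
2 * P * R = 2 * 1/3 * 6/17 = 4/17
P + R = 1/3 + 6/17 = 35/51
F1 = 4/17 / 35/51 = 12/35

12/35


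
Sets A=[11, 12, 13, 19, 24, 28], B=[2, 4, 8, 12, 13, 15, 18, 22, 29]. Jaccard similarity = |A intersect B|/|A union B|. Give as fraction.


A intersect B = [12, 13]
|A intersect B| = 2
A union B = [2, 4, 8, 11, 12, 13, 15, 18, 19, 22, 24, 28, 29]
|A union B| = 13
Jaccard = 2/13 = 2/13

2/13


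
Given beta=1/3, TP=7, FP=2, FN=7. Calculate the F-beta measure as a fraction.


P = TP/(TP+FP) = 7/9 = 7/9
R = TP/(TP+FN) = 7/14 = 1/2
beta^2 = 1/3^2 = 1/9
(1 + beta^2) = 10/9
Numerator = (1+beta^2)*P*R = 35/81
Denominator = beta^2*P + R = 7/81 + 1/2 = 95/162
F_beta = 14/19

14/19


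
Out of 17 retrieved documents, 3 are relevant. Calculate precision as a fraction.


Precision = relevant_retrieved / total_retrieved
= 3 / 17
= 3 / (3 + 14)
= 3/17

3/17


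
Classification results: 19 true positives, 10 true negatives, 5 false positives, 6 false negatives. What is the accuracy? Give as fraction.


Accuracy = (TP + TN) / (TP + TN + FP + FN)
TP + TN = 19 + 10 = 29
Total = 19 + 10 + 5 + 6 = 40
Accuracy = 29 / 40 = 29/40

29/40


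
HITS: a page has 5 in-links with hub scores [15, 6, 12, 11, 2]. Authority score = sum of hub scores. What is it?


Authority = sum of hub scores of in-linkers
In-link 1: hub score = 15
In-link 2: hub score = 6
In-link 3: hub score = 12
In-link 4: hub score = 11
In-link 5: hub score = 2
Authority = 15 + 6 + 12 + 11 + 2 = 46

46


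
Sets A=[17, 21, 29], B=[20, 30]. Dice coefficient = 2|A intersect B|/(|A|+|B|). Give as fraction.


A intersect B = []
|A intersect B| = 0
|A| = 3, |B| = 2
Dice = 2*0 / (3+2)
= 0 / 5 = 0

0


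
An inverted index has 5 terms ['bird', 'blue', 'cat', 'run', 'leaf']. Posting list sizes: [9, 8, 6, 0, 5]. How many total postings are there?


Summing posting list sizes:
'bird': 9 postings
'blue': 8 postings
'cat': 6 postings
'run': 0 postings
'leaf': 5 postings
Total = 9 + 8 + 6 + 0 + 5 = 28

28


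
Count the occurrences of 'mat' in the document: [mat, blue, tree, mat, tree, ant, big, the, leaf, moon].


Document has 10 words
Scanning for 'mat':
Found at positions: [0, 3]
Count = 2

2


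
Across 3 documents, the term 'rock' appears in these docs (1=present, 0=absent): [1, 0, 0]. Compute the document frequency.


Checking each document for 'rock':
Doc 1: present
Doc 2: absent
Doc 3: absent
df = sum of presences = 1 + 0 + 0 = 1

1


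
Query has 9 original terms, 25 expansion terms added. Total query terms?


Original terms: 9
Expansion terms: 25
Total = 9 + 25 = 34

34


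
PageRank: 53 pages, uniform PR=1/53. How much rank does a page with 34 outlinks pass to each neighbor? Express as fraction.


Initial PR = 1/53 = 1/53
Outlinks = 34
Contribution per link = PR / outlinks
= 1/53 / 34
= 1/1802

1/1802


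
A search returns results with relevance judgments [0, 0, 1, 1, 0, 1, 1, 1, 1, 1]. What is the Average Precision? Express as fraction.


Computing P@k for each relevant position:
Position 1: not relevant
Position 2: not relevant
Position 3: relevant, P@3 = 1/3 = 1/3
Position 4: relevant, P@4 = 2/4 = 1/2
Position 5: not relevant
Position 6: relevant, P@6 = 3/6 = 1/2
Position 7: relevant, P@7 = 4/7 = 4/7
Position 8: relevant, P@8 = 5/8 = 5/8
Position 9: relevant, P@9 = 6/9 = 2/3
Position 10: relevant, P@10 = 7/10 = 7/10
Sum of P@k = 1/3 + 1/2 + 1/2 + 4/7 + 5/8 + 2/3 + 7/10 = 1091/280
AP = 1091/280 / 7 = 1091/1960

1091/1960


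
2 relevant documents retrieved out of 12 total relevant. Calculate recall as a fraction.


Recall = retrieved_relevant / total_relevant
= 2 / 12
= 2 / (2 + 10)
= 1/6

1/6


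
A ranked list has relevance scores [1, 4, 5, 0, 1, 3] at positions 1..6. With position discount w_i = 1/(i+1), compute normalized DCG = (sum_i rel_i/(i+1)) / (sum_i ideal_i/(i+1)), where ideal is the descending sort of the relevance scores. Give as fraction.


Position discount weights w_i = 1/(i+1) for i=1..6:
Weights = [1/2, 1/3, 1/4, 1/5, 1/6, 1/7]
Actual relevance: [1, 4, 5, 0, 1, 3]
DCG = 1/2 + 4/3 + 5/4 + 0/5 + 1/6 + 3/7 = 103/28
Ideal relevance (sorted desc): [5, 4, 3, 1, 1, 0]
Ideal DCG = 5/2 + 4/3 + 3/4 + 1/5 + 1/6 + 0/7 = 99/20
nDCG = DCG / ideal_DCG = 103/28 / 99/20 = 515/693

515/693


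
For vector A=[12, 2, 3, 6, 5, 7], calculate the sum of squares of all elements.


|A|^2 = sum of squared components
A[0]^2 = 12^2 = 144
A[1]^2 = 2^2 = 4
A[2]^2 = 3^2 = 9
A[3]^2 = 6^2 = 36
A[4]^2 = 5^2 = 25
A[5]^2 = 7^2 = 49
Sum = 144 + 4 + 9 + 36 + 25 + 49 = 267

267


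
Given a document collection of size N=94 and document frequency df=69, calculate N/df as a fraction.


IDF ratio = N / df
= 94 / 69
= 94/69

94/69


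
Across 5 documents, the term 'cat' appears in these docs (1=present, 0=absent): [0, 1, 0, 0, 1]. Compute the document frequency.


Checking each document for 'cat':
Doc 1: absent
Doc 2: present
Doc 3: absent
Doc 4: absent
Doc 5: present
df = sum of presences = 0 + 1 + 0 + 0 + 1 = 2

2


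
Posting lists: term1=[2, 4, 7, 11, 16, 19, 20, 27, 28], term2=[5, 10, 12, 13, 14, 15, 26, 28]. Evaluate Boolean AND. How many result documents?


Boolean AND: find intersection of posting lists
term1 docs: [2, 4, 7, 11, 16, 19, 20, 27, 28]
term2 docs: [5, 10, 12, 13, 14, 15, 26, 28]
Intersection: [28]
|intersection| = 1

1


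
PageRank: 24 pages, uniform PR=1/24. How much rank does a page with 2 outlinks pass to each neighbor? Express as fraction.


Initial PR = 1/24 = 1/24
Outlinks = 2
Contribution per link = PR / outlinks
= 1/24 / 2
= 1/48

1/48


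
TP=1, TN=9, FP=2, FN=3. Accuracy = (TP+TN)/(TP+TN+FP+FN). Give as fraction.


Accuracy = (TP + TN) / (TP + TN + FP + FN)
TP + TN = 1 + 9 = 10
Total = 1 + 9 + 2 + 3 = 15
Accuracy = 10 / 15 = 2/3

2/3


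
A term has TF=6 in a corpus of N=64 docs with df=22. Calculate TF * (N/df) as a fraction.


TF * (N/df)
= 6 * (64/22)
= 6 * 32/11
= 192/11

192/11


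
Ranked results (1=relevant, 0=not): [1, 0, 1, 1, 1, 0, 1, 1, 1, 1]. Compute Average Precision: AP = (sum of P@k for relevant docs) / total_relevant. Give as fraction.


Computing P@k for each relevant position:
Position 1: relevant, P@1 = 1/1 = 1
Position 2: not relevant
Position 3: relevant, P@3 = 2/3 = 2/3
Position 4: relevant, P@4 = 3/4 = 3/4
Position 5: relevant, P@5 = 4/5 = 4/5
Position 6: not relevant
Position 7: relevant, P@7 = 5/7 = 5/7
Position 8: relevant, P@8 = 6/8 = 3/4
Position 9: relevant, P@9 = 7/9 = 7/9
Position 10: relevant, P@10 = 8/10 = 4/5
Sum of P@k = 1 + 2/3 + 3/4 + 4/5 + 5/7 + 3/4 + 7/9 + 4/5 = 3943/630
AP = 3943/630 / 8 = 3943/5040

3943/5040


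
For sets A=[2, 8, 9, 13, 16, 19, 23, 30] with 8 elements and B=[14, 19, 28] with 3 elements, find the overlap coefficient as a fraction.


A intersect B = [19]
|A intersect B| = 1
min(|A|, |B|) = min(8, 3) = 3
Overlap = 1 / 3 = 1/3

1/3


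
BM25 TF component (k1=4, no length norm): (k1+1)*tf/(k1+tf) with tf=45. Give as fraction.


BM25 TF component = (k1+1)*tf / (k1+tf)
k1 = 4, tf = 45
Numerator = (4+1)*45 = 225
Denominator = 4 + 45 = 49
= 225/49 = 225/49

225/49


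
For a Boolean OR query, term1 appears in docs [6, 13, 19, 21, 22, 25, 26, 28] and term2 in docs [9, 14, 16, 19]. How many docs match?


Boolean OR: find union of posting lists
term1 docs: [6, 13, 19, 21, 22, 25, 26, 28]
term2 docs: [9, 14, 16, 19]
Union: [6, 9, 13, 14, 16, 19, 21, 22, 25, 26, 28]
|union| = 11

11


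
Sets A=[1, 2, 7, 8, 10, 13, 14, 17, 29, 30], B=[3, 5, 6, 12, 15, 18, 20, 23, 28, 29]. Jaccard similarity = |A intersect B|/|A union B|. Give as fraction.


A intersect B = [29]
|A intersect B| = 1
A union B = [1, 2, 3, 5, 6, 7, 8, 10, 12, 13, 14, 15, 17, 18, 20, 23, 28, 29, 30]
|A union B| = 19
Jaccard = 1/19 = 1/19

1/19


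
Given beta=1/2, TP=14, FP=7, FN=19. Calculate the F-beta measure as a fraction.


P = TP/(TP+FP) = 14/21 = 2/3
R = TP/(TP+FN) = 14/33 = 14/33
beta^2 = 1/2^2 = 1/4
(1 + beta^2) = 5/4
Numerator = (1+beta^2)*P*R = 35/99
Denominator = beta^2*P + R = 1/6 + 14/33 = 13/22
F_beta = 70/117

70/117


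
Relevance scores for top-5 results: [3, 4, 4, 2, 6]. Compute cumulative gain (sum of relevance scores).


Cumulative Gain = sum of relevance scores
Position 1: rel=3, running sum=3
Position 2: rel=4, running sum=7
Position 3: rel=4, running sum=11
Position 4: rel=2, running sum=13
Position 5: rel=6, running sum=19
CG = 19

19


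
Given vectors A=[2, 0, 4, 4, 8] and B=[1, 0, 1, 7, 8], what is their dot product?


Dot product = sum of element-wise products
A[0]*B[0] = 2*1 = 2
A[1]*B[1] = 0*0 = 0
A[2]*B[2] = 4*1 = 4
A[3]*B[3] = 4*7 = 28
A[4]*B[4] = 8*8 = 64
Sum = 2 + 0 + 4 + 28 + 64 = 98

98


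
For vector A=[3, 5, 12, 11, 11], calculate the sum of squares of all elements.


|A|^2 = sum of squared components
A[0]^2 = 3^2 = 9
A[1]^2 = 5^2 = 25
A[2]^2 = 12^2 = 144
A[3]^2 = 11^2 = 121
A[4]^2 = 11^2 = 121
Sum = 9 + 25 + 144 + 121 + 121 = 420

420


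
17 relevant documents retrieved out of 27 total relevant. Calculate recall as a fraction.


Recall = retrieved_relevant / total_relevant
= 17 / 27
= 17 / (17 + 10)
= 17/27

17/27


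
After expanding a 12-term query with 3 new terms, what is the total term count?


Original terms: 12
Expansion terms: 3
Total = 12 + 3 = 15

15


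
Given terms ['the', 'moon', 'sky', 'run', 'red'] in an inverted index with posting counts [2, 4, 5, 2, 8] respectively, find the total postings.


Summing posting list sizes:
'the': 2 postings
'moon': 4 postings
'sky': 5 postings
'run': 2 postings
'red': 8 postings
Total = 2 + 4 + 5 + 2 + 8 = 21

21


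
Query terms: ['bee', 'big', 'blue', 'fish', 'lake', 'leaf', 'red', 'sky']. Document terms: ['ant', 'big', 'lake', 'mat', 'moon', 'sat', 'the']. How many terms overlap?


Query terms: ['bee', 'big', 'blue', 'fish', 'lake', 'leaf', 'red', 'sky']
Document terms: ['ant', 'big', 'lake', 'mat', 'moon', 'sat', 'the']
Common terms: ['big', 'lake']
Overlap count = 2

2


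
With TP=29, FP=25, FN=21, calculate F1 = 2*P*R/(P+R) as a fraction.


F1 = 2 * P * R / (P + R)
P = TP/(TP+FP) = 29/54 = 29/54
R = TP/(TP+FN) = 29/50 = 29/50
2 * P * R = 2 * 29/54 * 29/50 = 841/1350
P + R = 29/54 + 29/50 = 754/675
F1 = 841/1350 / 754/675 = 29/52

29/52


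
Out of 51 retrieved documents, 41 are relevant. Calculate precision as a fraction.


Precision = relevant_retrieved / total_retrieved
= 41 / 51
= 41 / (41 + 10)
= 41/51

41/51


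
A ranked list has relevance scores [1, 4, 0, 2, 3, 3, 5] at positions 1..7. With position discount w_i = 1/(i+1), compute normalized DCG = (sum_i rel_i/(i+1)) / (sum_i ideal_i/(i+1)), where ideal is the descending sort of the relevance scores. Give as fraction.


Position discount weights w_i = 1/(i+1) for i=1..7:
Weights = [1/2, 1/3, 1/4, 1/5, 1/6, 1/7, 1/8]
Actual relevance: [1, 4, 0, 2, 3, 3, 5]
DCG = 1/2 + 4/3 + 0/4 + 2/5 + 3/6 + 3/7 + 5/8 = 3181/840
Ideal relevance (sorted desc): [5, 4, 3, 3, 2, 1, 0]
Ideal DCG = 5/2 + 4/3 + 3/4 + 3/5 + 2/6 + 1/7 + 0/8 = 2377/420
nDCG = DCG / ideal_DCG = 3181/840 / 2377/420 = 3181/4754

3181/4754


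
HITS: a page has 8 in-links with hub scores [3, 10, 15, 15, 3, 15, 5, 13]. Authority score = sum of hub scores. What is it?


Authority = sum of hub scores of in-linkers
In-link 1: hub score = 3
In-link 2: hub score = 10
In-link 3: hub score = 15
In-link 4: hub score = 15
In-link 5: hub score = 3
In-link 6: hub score = 15
In-link 7: hub score = 5
In-link 8: hub score = 13
Authority = 3 + 10 + 15 + 15 + 3 + 15 + 5 + 13 = 79

79


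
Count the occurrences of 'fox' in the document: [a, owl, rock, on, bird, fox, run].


Document has 7 words
Scanning for 'fox':
Found at positions: [5]
Count = 1

1


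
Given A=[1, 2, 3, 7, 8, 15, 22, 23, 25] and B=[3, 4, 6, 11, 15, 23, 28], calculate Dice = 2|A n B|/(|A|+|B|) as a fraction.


A intersect B = [3, 15, 23]
|A intersect B| = 3
|A| = 9, |B| = 7
Dice = 2*3 / (9+7)
= 6 / 16 = 3/8

3/8


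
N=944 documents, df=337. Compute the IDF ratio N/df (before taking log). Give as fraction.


IDF ratio = N / df
= 944 / 337
= 944/337

944/337


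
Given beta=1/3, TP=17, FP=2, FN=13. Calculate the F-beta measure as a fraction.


P = TP/(TP+FP) = 17/19 = 17/19
R = TP/(TP+FN) = 17/30 = 17/30
beta^2 = 1/3^2 = 1/9
(1 + beta^2) = 10/9
Numerator = (1+beta^2)*P*R = 289/513
Denominator = beta^2*P + R = 17/171 + 17/30 = 1139/1710
F_beta = 170/201

170/201


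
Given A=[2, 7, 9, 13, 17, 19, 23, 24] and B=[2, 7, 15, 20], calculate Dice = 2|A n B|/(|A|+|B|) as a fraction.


A intersect B = [2, 7]
|A intersect B| = 2
|A| = 8, |B| = 4
Dice = 2*2 / (8+4)
= 4 / 12 = 1/3

1/3


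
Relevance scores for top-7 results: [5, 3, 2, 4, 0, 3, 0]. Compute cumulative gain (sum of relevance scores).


Cumulative Gain = sum of relevance scores
Position 1: rel=5, running sum=5
Position 2: rel=3, running sum=8
Position 3: rel=2, running sum=10
Position 4: rel=4, running sum=14
Position 5: rel=0, running sum=14
Position 6: rel=3, running sum=17
Position 7: rel=0, running sum=17
CG = 17

17


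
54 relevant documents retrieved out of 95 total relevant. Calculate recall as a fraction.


Recall = retrieved_relevant / total_relevant
= 54 / 95
= 54 / (54 + 41)
= 54/95

54/95


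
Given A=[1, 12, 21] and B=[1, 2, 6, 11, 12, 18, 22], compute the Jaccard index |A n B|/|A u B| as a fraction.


A intersect B = [1, 12]
|A intersect B| = 2
A union B = [1, 2, 6, 11, 12, 18, 21, 22]
|A union B| = 8
Jaccard = 2/8 = 1/4

1/4


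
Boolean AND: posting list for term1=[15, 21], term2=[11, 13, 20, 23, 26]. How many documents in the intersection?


Boolean AND: find intersection of posting lists
term1 docs: [15, 21]
term2 docs: [11, 13, 20, 23, 26]
Intersection: []
|intersection| = 0

0


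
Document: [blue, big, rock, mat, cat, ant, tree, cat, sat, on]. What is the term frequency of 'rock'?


Document has 10 words
Scanning for 'rock':
Found at positions: [2]
Count = 1

1


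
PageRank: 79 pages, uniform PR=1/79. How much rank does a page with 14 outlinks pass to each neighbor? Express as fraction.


Initial PR = 1/79 = 1/79
Outlinks = 14
Contribution per link = PR / outlinks
= 1/79 / 14
= 1/1106

1/1106


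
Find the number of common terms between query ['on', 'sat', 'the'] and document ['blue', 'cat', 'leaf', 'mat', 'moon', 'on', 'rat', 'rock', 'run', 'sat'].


Query terms: ['on', 'sat', 'the']
Document terms: ['blue', 'cat', 'leaf', 'mat', 'moon', 'on', 'rat', 'rock', 'run', 'sat']
Common terms: ['on', 'sat']
Overlap count = 2

2


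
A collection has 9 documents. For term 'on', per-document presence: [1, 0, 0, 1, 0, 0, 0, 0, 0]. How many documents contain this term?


Checking each document for 'on':
Doc 1: present
Doc 2: absent
Doc 3: absent
Doc 4: present
Doc 5: absent
Doc 6: absent
Doc 7: absent
Doc 8: absent
Doc 9: absent
df = sum of presences = 1 + 0 + 0 + 1 + 0 + 0 + 0 + 0 + 0 = 2

2


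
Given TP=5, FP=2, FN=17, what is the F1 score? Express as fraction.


F1 = 2 * P * R / (P + R)
P = TP/(TP+FP) = 5/7 = 5/7
R = TP/(TP+FN) = 5/22 = 5/22
2 * P * R = 2 * 5/7 * 5/22 = 25/77
P + R = 5/7 + 5/22 = 145/154
F1 = 25/77 / 145/154 = 10/29

10/29


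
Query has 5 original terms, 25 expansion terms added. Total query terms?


Original terms: 5
Expansion terms: 25
Total = 5 + 25 = 30

30


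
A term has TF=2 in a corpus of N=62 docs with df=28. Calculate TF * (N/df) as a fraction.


TF * (N/df)
= 2 * (62/28)
= 2 * 31/14
= 31/7

31/7


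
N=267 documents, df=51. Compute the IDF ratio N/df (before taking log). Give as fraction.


IDF ratio = N / df
= 267 / 51
= 89/17

89/17


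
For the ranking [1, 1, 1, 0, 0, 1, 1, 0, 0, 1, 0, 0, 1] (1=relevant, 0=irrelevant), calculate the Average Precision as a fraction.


Computing P@k for each relevant position:
Position 1: relevant, P@1 = 1/1 = 1
Position 2: relevant, P@2 = 2/2 = 1
Position 3: relevant, P@3 = 3/3 = 1
Position 4: not relevant
Position 5: not relevant
Position 6: relevant, P@6 = 4/6 = 2/3
Position 7: relevant, P@7 = 5/7 = 5/7
Position 8: not relevant
Position 9: not relevant
Position 10: relevant, P@10 = 6/10 = 3/5
Position 11: not relevant
Position 12: not relevant
Position 13: relevant, P@13 = 7/13 = 7/13
Sum of P@k = 1 + 1 + 1 + 2/3 + 5/7 + 3/5 + 7/13 = 7534/1365
AP = 7534/1365 / 7 = 7534/9555

7534/9555


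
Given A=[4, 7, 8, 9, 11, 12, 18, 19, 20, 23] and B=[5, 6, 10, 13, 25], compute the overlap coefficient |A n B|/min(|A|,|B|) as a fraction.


A intersect B = []
|A intersect B| = 0
min(|A|, |B|) = min(10, 5) = 5
Overlap = 0 / 5 = 0

0


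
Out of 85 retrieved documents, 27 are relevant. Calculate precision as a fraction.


Precision = relevant_retrieved / total_retrieved
= 27 / 85
= 27 / (27 + 58)
= 27/85

27/85


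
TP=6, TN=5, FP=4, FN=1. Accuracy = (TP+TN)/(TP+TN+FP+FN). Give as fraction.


Accuracy = (TP + TN) / (TP + TN + FP + FN)
TP + TN = 6 + 5 = 11
Total = 6 + 5 + 4 + 1 = 16
Accuracy = 11 / 16 = 11/16

11/16


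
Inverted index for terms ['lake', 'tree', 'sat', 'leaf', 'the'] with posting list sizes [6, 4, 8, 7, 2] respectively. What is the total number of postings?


Summing posting list sizes:
'lake': 6 postings
'tree': 4 postings
'sat': 8 postings
'leaf': 7 postings
'the': 2 postings
Total = 6 + 4 + 8 + 7 + 2 = 27

27


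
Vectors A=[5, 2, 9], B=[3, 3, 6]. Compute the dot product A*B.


Dot product = sum of element-wise products
A[0]*B[0] = 5*3 = 15
A[1]*B[1] = 2*3 = 6
A[2]*B[2] = 9*6 = 54
Sum = 15 + 6 + 54 = 75

75


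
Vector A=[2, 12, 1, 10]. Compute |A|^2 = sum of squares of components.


|A|^2 = sum of squared components
A[0]^2 = 2^2 = 4
A[1]^2 = 12^2 = 144
A[2]^2 = 1^2 = 1
A[3]^2 = 10^2 = 100
Sum = 4 + 144 + 1 + 100 = 249

249


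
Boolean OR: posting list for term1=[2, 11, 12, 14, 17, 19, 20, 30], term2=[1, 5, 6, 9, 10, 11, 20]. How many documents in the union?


Boolean OR: find union of posting lists
term1 docs: [2, 11, 12, 14, 17, 19, 20, 30]
term2 docs: [1, 5, 6, 9, 10, 11, 20]
Union: [1, 2, 5, 6, 9, 10, 11, 12, 14, 17, 19, 20, 30]
|union| = 13

13


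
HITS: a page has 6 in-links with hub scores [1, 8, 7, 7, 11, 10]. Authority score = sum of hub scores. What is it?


Authority = sum of hub scores of in-linkers
In-link 1: hub score = 1
In-link 2: hub score = 8
In-link 3: hub score = 7
In-link 4: hub score = 7
In-link 5: hub score = 11
In-link 6: hub score = 10
Authority = 1 + 8 + 7 + 7 + 11 + 10 = 44

44


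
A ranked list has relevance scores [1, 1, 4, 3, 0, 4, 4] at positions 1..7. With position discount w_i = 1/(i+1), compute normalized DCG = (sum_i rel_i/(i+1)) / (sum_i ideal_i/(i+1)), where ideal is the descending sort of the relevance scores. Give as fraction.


Position discount weights w_i = 1/(i+1) for i=1..7:
Weights = [1/2, 1/3, 1/4, 1/5, 1/6, 1/7, 1/8]
Actual relevance: [1, 1, 4, 3, 0, 4, 4]
DCG = 1/2 + 1/3 + 4/4 + 3/5 + 0/6 + 4/7 + 4/8 = 368/105
Ideal relevance (sorted desc): [4, 4, 4, 3, 1, 1, 0]
Ideal DCG = 4/2 + 4/3 + 4/4 + 3/5 + 1/6 + 1/7 + 0/8 = 367/70
nDCG = DCG / ideal_DCG = 368/105 / 367/70 = 736/1101

736/1101


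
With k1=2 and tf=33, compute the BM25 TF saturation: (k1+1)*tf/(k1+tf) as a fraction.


BM25 TF component = (k1+1)*tf / (k1+tf)
k1 = 2, tf = 33
Numerator = (2+1)*33 = 99
Denominator = 2 + 33 = 35
= 99/35 = 99/35

99/35


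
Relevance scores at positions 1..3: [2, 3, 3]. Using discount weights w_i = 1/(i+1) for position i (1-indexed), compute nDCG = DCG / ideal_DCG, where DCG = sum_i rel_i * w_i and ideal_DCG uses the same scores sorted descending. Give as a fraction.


Position discount weights w_i = 1/(i+1) for i=1..3:
Weights = [1/2, 1/3, 1/4]
Actual relevance: [2, 3, 3]
DCG = 2/2 + 3/3 + 3/4 = 11/4
Ideal relevance (sorted desc): [3, 3, 2]
Ideal DCG = 3/2 + 3/3 + 2/4 = 3
nDCG = DCG / ideal_DCG = 11/4 / 3 = 11/12

11/12


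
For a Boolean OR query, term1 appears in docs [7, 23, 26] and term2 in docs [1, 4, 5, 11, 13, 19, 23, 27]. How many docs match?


Boolean OR: find union of posting lists
term1 docs: [7, 23, 26]
term2 docs: [1, 4, 5, 11, 13, 19, 23, 27]
Union: [1, 4, 5, 7, 11, 13, 19, 23, 26, 27]
|union| = 10

10


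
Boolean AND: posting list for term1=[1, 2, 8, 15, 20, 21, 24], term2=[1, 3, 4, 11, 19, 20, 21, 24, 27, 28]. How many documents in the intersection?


Boolean AND: find intersection of posting lists
term1 docs: [1, 2, 8, 15, 20, 21, 24]
term2 docs: [1, 3, 4, 11, 19, 20, 21, 24, 27, 28]
Intersection: [1, 20, 21, 24]
|intersection| = 4

4


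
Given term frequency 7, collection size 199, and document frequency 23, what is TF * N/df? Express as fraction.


TF * (N/df)
= 7 * (199/23)
= 7 * 199/23
= 1393/23

1393/23


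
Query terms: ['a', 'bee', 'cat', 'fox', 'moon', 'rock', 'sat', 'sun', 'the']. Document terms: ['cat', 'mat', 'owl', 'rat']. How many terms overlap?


Query terms: ['a', 'bee', 'cat', 'fox', 'moon', 'rock', 'sat', 'sun', 'the']
Document terms: ['cat', 'mat', 'owl', 'rat']
Common terms: ['cat']
Overlap count = 1

1


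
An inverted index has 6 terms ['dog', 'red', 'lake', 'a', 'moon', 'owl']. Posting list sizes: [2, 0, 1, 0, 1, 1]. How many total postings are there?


Summing posting list sizes:
'dog': 2 postings
'red': 0 postings
'lake': 1 postings
'a': 0 postings
'moon': 1 postings
'owl': 1 postings
Total = 2 + 0 + 1 + 0 + 1 + 1 = 5

5


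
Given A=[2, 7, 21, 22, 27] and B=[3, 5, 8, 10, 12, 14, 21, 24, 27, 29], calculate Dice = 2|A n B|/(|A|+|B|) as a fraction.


A intersect B = [21, 27]
|A intersect B| = 2
|A| = 5, |B| = 10
Dice = 2*2 / (5+10)
= 4 / 15 = 4/15

4/15


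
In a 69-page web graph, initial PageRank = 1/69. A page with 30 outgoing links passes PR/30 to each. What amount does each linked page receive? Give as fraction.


Initial PR = 1/69 = 1/69
Outlinks = 30
Contribution per link = PR / outlinks
= 1/69 / 30
= 1/2070

1/2070


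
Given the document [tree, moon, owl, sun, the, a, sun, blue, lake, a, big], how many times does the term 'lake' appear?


Document has 11 words
Scanning for 'lake':
Found at positions: [8]
Count = 1

1


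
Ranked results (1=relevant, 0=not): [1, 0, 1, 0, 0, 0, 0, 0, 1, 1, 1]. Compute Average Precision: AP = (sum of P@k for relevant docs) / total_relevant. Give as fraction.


Computing P@k for each relevant position:
Position 1: relevant, P@1 = 1/1 = 1
Position 2: not relevant
Position 3: relevant, P@3 = 2/3 = 2/3
Position 4: not relevant
Position 5: not relevant
Position 6: not relevant
Position 7: not relevant
Position 8: not relevant
Position 9: relevant, P@9 = 3/9 = 1/3
Position 10: relevant, P@10 = 4/10 = 2/5
Position 11: relevant, P@11 = 5/11 = 5/11
Sum of P@k = 1 + 2/3 + 1/3 + 2/5 + 5/11 = 157/55
AP = 157/55 / 5 = 157/275

157/275


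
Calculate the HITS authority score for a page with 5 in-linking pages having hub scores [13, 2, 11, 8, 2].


Authority = sum of hub scores of in-linkers
In-link 1: hub score = 13
In-link 2: hub score = 2
In-link 3: hub score = 11
In-link 4: hub score = 8
In-link 5: hub score = 2
Authority = 13 + 2 + 11 + 8 + 2 = 36

36


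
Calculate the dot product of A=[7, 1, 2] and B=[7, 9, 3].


Dot product = sum of element-wise products
A[0]*B[0] = 7*7 = 49
A[1]*B[1] = 1*9 = 9
A[2]*B[2] = 2*3 = 6
Sum = 49 + 9 + 6 = 64

64


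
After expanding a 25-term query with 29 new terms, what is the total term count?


Original terms: 25
Expansion terms: 29
Total = 25 + 29 = 54

54


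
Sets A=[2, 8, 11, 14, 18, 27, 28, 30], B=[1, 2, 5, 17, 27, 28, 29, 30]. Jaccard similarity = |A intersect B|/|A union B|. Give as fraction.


A intersect B = [2, 27, 28, 30]
|A intersect B| = 4
A union B = [1, 2, 5, 8, 11, 14, 17, 18, 27, 28, 29, 30]
|A union B| = 12
Jaccard = 4/12 = 1/3

1/3


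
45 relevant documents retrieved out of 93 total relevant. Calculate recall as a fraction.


Recall = retrieved_relevant / total_relevant
= 45 / 93
= 45 / (45 + 48)
= 15/31

15/31


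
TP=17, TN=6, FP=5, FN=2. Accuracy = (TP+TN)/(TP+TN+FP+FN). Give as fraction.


Accuracy = (TP + TN) / (TP + TN + FP + FN)
TP + TN = 17 + 6 = 23
Total = 17 + 6 + 5 + 2 = 30
Accuracy = 23 / 30 = 23/30

23/30


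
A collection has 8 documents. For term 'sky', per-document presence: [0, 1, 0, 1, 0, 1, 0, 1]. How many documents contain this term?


Checking each document for 'sky':
Doc 1: absent
Doc 2: present
Doc 3: absent
Doc 4: present
Doc 5: absent
Doc 6: present
Doc 7: absent
Doc 8: present
df = sum of presences = 0 + 1 + 0 + 1 + 0 + 1 + 0 + 1 = 4

4


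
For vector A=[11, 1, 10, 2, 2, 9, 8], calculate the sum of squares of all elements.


|A|^2 = sum of squared components
A[0]^2 = 11^2 = 121
A[1]^2 = 1^2 = 1
A[2]^2 = 10^2 = 100
A[3]^2 = 2^2 = 4
A[4]^2 = 2^2 = 4
A[5]^2 = 9^2 = 81
A[6]^2 = 8^2 = 64
Sum = 121 + 1 + 100 + 4 + 4 + 81 + 64 = 375

375


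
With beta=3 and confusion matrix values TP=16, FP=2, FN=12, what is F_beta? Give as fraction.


P = TP/(TP+FP) = 16/18 = 8/9
R = TP/(TP+FN) = 16/28 = 4/7
beta^2 = 3^2 = 9
(1 + beta^2) = 10
Numerator = (1+beta^2)*P*R = 320/63
Denominator = beta^2*P + R = 8 + 4/7 = 60/7
F_beta = 16/27

16/27


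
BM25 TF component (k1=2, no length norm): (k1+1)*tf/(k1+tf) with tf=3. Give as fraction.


BM25 TF component = (k1+1)*tf / (k1+tf)
k1 = 2, tf = 3
Numerator = (2+1)*3 = 9
Denominator = 2 + 3 = 5
= 9/5 = 9/5

9/5


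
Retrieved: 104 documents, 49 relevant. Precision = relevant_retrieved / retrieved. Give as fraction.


Precision = relevant_retrieved / total_retrieved
= 49 / 104
= 49 / (49 + 55)
= 49/104

49/104


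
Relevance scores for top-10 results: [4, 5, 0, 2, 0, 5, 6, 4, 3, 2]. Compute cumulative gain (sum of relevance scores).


Cumulative Gain = sum of relevance scores
Position 1: rel=4, running sum=4
Position 2: rel=5, running sum=9
Position 3: rel=0, running sum=9
Position 4: rel=2, running sum=11
Position 5: rel=0, running sum=11
Position 6: rel=5, running sum=16
Position 7: rel=6, running sum=22
Position 8: rel=4, running sum=26
Position 9: rel=3, running sum=29
Position 10: rel=2, running sum=31
CG = 31

31


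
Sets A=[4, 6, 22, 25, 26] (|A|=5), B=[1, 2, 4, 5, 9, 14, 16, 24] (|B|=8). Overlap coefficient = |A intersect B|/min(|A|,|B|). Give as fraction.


A intersect B = [4]
|A intersect B| = 1
min(|A|, |B|) = min(5, 8) = 5
Overlap = 1 / 5 = 1/5

1/5


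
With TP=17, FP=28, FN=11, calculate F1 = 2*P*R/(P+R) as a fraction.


F1 = 2 * P * R / (P + R)
P = TP/(TP+FP) = 17/45 = 17/45
R = TP/(TP+FN) = 17/28 = 17/28
2 * P * R = 2 * 17/45 * 17/28 = 289/630
P + R = 17/45 + 17/28 = 1241/1260
F1 = 289/630 / 1241/1260 = 34/73

34/73


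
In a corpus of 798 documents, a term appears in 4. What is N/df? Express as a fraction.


IDF ratio = N / df
= 798 / 4
= 399/2

399/2


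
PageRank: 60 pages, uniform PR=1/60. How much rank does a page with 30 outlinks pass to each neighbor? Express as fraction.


Initial PR = 1/60 = 1/60
Outlinks = 30
Contribution per link = PR / outlinks
= 1/60 / 30
= 1/1800

1/1800


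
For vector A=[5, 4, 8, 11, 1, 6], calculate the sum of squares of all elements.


|A|^2 = sum of squared components
A[0]^2 = 5^2 = 25
A[1]^2 = 4^2 = 16
A[2]^2 = 8^2 = 64
A[3]^2 = 11^2 = 121
A[4]^2 = 1^2 = 1
A[5]^2 = 6^2 = 36
Sum = 25 + 16 + 64 + 121 + 1 + 36 = 263

263


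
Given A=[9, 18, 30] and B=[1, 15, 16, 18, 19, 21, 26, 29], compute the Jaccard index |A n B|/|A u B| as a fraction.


A intersect B = [18]
|A intersect B| = 1
A union B = [1, 9, 15, 16, 18, 19, 21, 26, 29, 30]
|A union B| = 10
Jaccard = 1/10 = 1/10

1/10


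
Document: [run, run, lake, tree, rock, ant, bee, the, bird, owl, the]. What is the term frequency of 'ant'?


Document has 11 words
Scanning for 'ant':
Found at positions: [5]
Count = 1

1


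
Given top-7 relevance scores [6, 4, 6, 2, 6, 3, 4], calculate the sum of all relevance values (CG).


Cumulative Gain = sum of relevance scores
Position 1: rel=6, running sum=6
Position 2: rel=4, running sum=10
Position 3: rel=6, running sum=16
Position 4: rel=2, running sum=18
Position 5: rel=6, running sum=24
Position 6: rel=3, running sum=27
Position 7: rel=4, running sum=31
CG = 31

31


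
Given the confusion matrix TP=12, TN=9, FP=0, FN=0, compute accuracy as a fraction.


Accuracy = (TP + TN) / (TP + TN + FP + FN)
TP + TN = 12 + 9 = 21
Total = 12 + 9 + 0 + 0 = 21
Accuracy = 21 / 21 = 1

1


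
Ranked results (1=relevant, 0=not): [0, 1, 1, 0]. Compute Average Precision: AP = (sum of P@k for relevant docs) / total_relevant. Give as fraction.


Computing P@k for each relevant position:
Position 1: not relevant
Position 2: relevant, P@2 = 1/2 = 1/2
Position 3: relevant, P@3 = 2/3 = 2/3
Position 4: not relevant
Sum of P@k = 1/2 + 2/3 = 7/6
AP = 7/6 / 2 = 7/12

7/12


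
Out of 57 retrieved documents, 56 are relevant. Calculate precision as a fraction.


Precision = relevant_retrieved / total_retrieved
= 56 / 57
= 56 / (56 + 1)
= 56/57

56/57


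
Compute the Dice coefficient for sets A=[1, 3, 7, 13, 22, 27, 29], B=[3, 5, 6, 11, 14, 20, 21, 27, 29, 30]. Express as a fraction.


A intersect B = [3, 27, 29]
|A intersect B| = 3
|A| = 7, |B| = 10
Dice = 2*3 / (7+10)
= 6 / 17 = 6/17

6/17


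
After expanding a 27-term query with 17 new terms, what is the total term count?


Original terms: 27
Expansion terms: 17
Total = 27 + 17 = 44

44


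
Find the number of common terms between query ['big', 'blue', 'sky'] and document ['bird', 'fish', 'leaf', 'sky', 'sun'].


Query terms: ['big', 'blue', 'sky']
Document terms: ['bird', 'fish', 'leaf', 'sky', 'sun']
Common terms: ['sky']
Overlap count = 1

1


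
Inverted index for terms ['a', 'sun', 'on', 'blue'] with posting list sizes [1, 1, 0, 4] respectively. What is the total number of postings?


Summing posting list sizes:
'a': 1 postings
'sun': 1 postings
'on': 0 postings
'blue': 4 postings
Total = 1 + 1 + 0 + 4 = 6

6


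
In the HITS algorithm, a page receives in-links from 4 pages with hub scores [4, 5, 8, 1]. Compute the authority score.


Authority = sum of hub scores of in-linkers
In-link 1: hub score = 4
In-link 2: hub score = 5
In-link 3: hub score = 8
In-link 4: hub score = 1
Authority = 4 + 5 + 8 + 1 = 18

18


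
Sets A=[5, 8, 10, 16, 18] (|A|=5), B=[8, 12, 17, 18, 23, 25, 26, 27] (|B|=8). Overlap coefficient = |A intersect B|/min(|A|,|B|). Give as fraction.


A intersect B = [8, 18]
|A intersect B| = 2
min(|A|, |B|) = min(5, 8) = 5
Overlap = 2 / 5 = 2/5

2/5


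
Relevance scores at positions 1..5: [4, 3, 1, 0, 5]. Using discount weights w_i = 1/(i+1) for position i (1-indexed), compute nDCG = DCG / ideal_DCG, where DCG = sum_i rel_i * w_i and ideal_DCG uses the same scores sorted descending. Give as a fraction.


Position discount weights w_i = 1/(i+1) for i=1..5:
Weights = [1/2, 1/3, 1/4, 1/5, 1/6]
Actual relevance: [4, 3, 1, 0, 5]
DCG = 4/2 + 3/3 + 1/4 + 0/5 + 5/6 = 49/12
Ideal relevance (sorted desc): [5, 4, 3, 1, 0]
Ideal DCG = 5/2 + 4/3 + 3/4 + 1/5 + 0/6 = 287/60
nDCG = DCG / ideal_DCG = 49/12 / 287/60 = 35/41

35/41


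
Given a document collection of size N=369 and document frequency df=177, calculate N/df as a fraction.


IDF ratio = N / df
= 369 / 177
= 123/59

123/59


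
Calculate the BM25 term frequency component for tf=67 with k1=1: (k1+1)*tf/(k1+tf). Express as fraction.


BM25 TF component = (k1+1)*tf / (k1+tf)
k1 = 1, tf = 67
Numerator = (1+1)*67 = 134
Denominator = 1 + 67 = 68
= 134/68 = 67/34

67/34


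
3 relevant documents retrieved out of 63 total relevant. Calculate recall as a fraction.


Recall = retrieved_relevant / total_relevant
= 3 / 63
= 3 / (3 + 60)
= 1/21

1/21


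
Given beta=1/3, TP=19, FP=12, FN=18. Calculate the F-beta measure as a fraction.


P = TP/(TP+FP) = 19/31 = 19/31
R = TP/(TP+FN) = 19/37 = 19/37
beta^2 = 1/3^2 = 1/9
(1 + beta^2) = 10/9
Numerator = (1+beta^2)*P*R = 3610/10323
Denominator = beta^2*P + R = 19/279 + 19/37 = 6004/10323
F_beta = 95/158

95/158


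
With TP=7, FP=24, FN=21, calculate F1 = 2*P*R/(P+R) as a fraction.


F1 = 2 * P * R / (P + R)
P = TP/(TP+FP) = 7/31 = 7/31
R = TP/(TP+FN) = 7/28 = 1/4
2 * P * R = 2 * 7/31 * 1/4 = 7/62
P + R = 7/31 + 1/4 = 59/124
F1 = 7/62 / 59/124 = 14/59

14/59


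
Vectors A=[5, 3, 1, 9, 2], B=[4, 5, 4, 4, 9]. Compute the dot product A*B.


Dot product = sum of element-wise products
A[0]*B[0] = 5*4 = 20
A[1]*B[1] = 3*5 = 15
A[2]*B[2] = 1*4 = 4
A[3]*B[3] = 9*4 = 36
A[4]*B[4] = 2*9 = 18
Sum = 20 + 15 + 4 + 36 + 18 = 93

93


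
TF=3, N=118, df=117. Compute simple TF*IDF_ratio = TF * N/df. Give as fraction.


TF * (N/df)
= 3 * (118/117)
= 3 * 118/117
= 118/39

118/39


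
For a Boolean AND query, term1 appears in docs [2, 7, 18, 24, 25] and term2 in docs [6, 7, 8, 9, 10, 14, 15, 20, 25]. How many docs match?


Boolean AND: find intersection of posting lists
term1 docs: [2, 7, 18, 24, 25]
term2 docs: [6, 7, 8, 9, 10, 14, 15, 20, 25]
Intersection: [7, 25]
|intersection| = 2

2


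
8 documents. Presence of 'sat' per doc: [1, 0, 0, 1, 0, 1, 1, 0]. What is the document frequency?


Checking each document for 'sat':
Doc 1: present
Doc 2: absent
Doc 3: absent
Doc 4: present
Doc 5: absent
Doc 6: present
Doc 7: present
Doc 8: absent
df = sum of presences = 1 + 0 + 0 + 1 + 0 + 1 + 1 + 0 = 4

4


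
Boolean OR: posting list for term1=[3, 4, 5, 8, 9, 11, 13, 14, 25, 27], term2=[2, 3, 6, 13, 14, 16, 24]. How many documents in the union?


Boolean OR: find union of posting lists
term1 docs: [3, 4, 5, 8, 9, 11, 13, 14, 25, 27]
term2 docs: [2, 3, 6, 13, 14, 16, 24]
Union: [2, 3, 4, 5, 6, 8, 9, 11, 13, 14, 16, 24, 25, 27]
|union| = 14

14


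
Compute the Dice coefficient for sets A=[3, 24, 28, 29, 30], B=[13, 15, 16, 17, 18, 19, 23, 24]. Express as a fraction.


A intersect B = [24]
|A intersect B| = 1
|A| = 5, |B| = 8
Dice = 2*1 / (5+8)
= 2 / 13 = 2/13

2/13


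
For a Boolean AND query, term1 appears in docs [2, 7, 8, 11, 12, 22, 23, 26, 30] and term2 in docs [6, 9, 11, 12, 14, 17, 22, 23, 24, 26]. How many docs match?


Boolean AND: find intersection of posting lists
term1 docs: [2, 7, 8, 11, 12, 22, 23, 26, 30]
term2 docs: [6, 9, 11, 12, 14, 17, 22, 23, 24, 26]
Intersection: [11, 12, 22, 23, 26]
|intersection| = 5

5


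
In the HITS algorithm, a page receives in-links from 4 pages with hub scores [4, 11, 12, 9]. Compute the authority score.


Authority = sum of hub scores of in-linkers
In-link 1: hub score = 4
In-link 2: hub score = 11
In-link 3: hub score = 12
In-link 4: hub score = 9
Authority = 4 + 11 + 12 + 9 = 36

36


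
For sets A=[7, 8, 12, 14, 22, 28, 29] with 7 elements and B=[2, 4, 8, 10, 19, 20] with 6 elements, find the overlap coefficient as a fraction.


A intersect B = [8]
|A intersect B| = 1
min(|A|, |B|) = min(7, 6) = 6
Overlap = 1 / 6 = 1/6

1/6


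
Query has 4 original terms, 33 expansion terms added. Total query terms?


Original terms: 4
Expansion terms: 33
Total = 4 + 33 = 37

37


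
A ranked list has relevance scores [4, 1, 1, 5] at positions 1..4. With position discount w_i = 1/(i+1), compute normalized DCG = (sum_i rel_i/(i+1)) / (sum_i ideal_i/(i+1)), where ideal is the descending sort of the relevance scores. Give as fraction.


Position discount weights w_i = 1/(i+1) for i=1..4:
Weights = [1/2, 1/3, 1/4, 1/5]
Actual relevance: [4, 1, 1, 5]
DCG = 4/2 + 1/3 + 1/4 + 5/5 = 43/12
Ideal relevance (sorted desc): [5, 4, 1, 1]
Ideal DCG = 5/2 + 4/3 + 1/4 + 1/5 = 257/60
nDCG = DCG / ideal_DCG = 43/12 / 257/60 = 215/257

215/257


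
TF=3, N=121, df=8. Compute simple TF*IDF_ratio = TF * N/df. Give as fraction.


TF * (N/df)
= 3 * (121/8)
= 3 * 121/8
= 363/8

363/8


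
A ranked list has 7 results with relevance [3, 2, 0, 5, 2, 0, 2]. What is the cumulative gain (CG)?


Cumulative Gain = sum of relevance scores
Position 1: rel=3, running sum=3
Position 2: rel=2, running sum=5
Position 3: rel=0, running sum=5
Position 4: rel=5, running sum=10
Position 5: rel=2, running sum=12
Position 6: rel=0, running sum=12
Position 7: rel=2, running sum=14
CG = 14

14


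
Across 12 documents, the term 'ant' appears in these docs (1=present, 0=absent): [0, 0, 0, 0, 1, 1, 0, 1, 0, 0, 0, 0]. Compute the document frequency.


Checking each document for 'ant':
Doc 1: absent
Doc 2: absent
Doc 3: absent
Doc 4: absent
Doc 5: present
Doc 6: present
Doc 7: absent
Doc 8: present
Doc 9: absent
Doc 10: absent
Doc 11: absent
Doc 12: absent
df = sum of presences = 0 + 0 + 0 + 0 + 1 + 1 + 0 + 1 + 0 + 0 + 0 + 0 = 3

3


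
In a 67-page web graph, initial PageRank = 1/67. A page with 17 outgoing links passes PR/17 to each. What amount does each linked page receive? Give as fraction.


Initial PR = 1/67 = 1/67
Outlinks = 17
Contribution per link = PR / outlinks
= 1/67 / 17
= 1/1139

1/1139


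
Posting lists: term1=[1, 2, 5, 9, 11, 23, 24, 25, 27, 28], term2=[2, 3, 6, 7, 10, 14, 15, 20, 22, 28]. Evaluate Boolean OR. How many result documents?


Boolean OR: find union of posting lists
term1 docs: [1, 2, 5, 9, 11, 23, 24, 25, 27, 28]
term2 docs: [2, 3, 6, 7, 10, 14, 15, 20, 22, 28]
Union: [1, 2, 3, 5, 6, 7, 9, 10, 11, 14, 15, 20, 22, 23, 24, 25, 27, 28]
|union| = 18

18


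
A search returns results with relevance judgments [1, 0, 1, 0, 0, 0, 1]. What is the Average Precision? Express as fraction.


Computing P@k for each relevant position:
Position 1: relevant, P@1 = 1/1 = 1
Position 2: not relevant
Position 3: relevant, P@3 = 2/3 = 2/3
Position 4: not relevant
Position 5: not relevant
Position 6: not relevant
Position 7: relevant, P@7 = 3/7 = 3/7
Sum of P@k = 1 + 2/3 + 3/7 = 44/21
AP = 44/21 / 3 = 44/63

44/63


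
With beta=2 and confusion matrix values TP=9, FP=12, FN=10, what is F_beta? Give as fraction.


P = TP/(TP+FP) = 9/21 = 3/7
R = TP/(TP+FN) = 9/19 = 9/19
beta^2 = 2^2 = 4
(1 + beta^2) = 5
Numerator = (1+beta^2)*P*R = 135/133
Denominator = beta^2*P + R = 12/7 + 9/19 = 291/133
F_beta = 45/97

45/97


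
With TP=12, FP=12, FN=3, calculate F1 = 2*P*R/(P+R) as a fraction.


F1 = 2 * P * R / (P + R)
P = TP/(TP+FP) = 12/24 = 1/2
R = TP/(TP+FN) = 12/15 = 4/5
2 * P * R = 2 * 1/2 * 4/5 = 4/5
P + R = 1/2 + 4/5 = 13/10
F1 = 4/5 / 13/10 = 8/13

8/13


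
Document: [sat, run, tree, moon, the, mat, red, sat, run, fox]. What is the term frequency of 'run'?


Document has 10 words
Scanning for 'run':
Found at positions: [1, 8]
Count = 2

2


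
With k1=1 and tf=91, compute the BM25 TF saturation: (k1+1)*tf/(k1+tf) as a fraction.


BM25 TF component = (k1+1)*tf / (k1+tf)
k1 = 1, tf = 91
Numerator = (1+1)*91 = 182
Denominator = 1 + 91 = 92
= 182/92 = 91/46

91/46


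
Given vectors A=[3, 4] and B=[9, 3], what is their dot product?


Dot product = sum of element-wise products
A[0]*B[0] = 3*9 = 27
A[1]*B[1] = 4*3 = 12
Sum = 27 + 12 = 39

39


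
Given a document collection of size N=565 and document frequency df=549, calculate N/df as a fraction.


IDF ratio = N / df
= 565 / 549
= 565/549

565/549


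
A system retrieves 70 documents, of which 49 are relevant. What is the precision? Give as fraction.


Precision = relevant_retrieved / total_retrieved
= 49 / 70
= 49 / (49 + 21)
= 7/10

7/10


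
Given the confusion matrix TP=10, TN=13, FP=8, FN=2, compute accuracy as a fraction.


Accuracy = (TP + TN) / (TP + TN + FP + FN)
TP + TN = 10 + 13 = 23
Total = 10 + 13 + 8 + 2 = 33
Accuracy = 23 / 33 = 23/33

23/33


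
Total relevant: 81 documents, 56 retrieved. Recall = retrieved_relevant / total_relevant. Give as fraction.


Recall = retrieved_relevant / total_relevant
= 56 / 81
= 56 / (56 + 25)
= 56/81

56/81
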